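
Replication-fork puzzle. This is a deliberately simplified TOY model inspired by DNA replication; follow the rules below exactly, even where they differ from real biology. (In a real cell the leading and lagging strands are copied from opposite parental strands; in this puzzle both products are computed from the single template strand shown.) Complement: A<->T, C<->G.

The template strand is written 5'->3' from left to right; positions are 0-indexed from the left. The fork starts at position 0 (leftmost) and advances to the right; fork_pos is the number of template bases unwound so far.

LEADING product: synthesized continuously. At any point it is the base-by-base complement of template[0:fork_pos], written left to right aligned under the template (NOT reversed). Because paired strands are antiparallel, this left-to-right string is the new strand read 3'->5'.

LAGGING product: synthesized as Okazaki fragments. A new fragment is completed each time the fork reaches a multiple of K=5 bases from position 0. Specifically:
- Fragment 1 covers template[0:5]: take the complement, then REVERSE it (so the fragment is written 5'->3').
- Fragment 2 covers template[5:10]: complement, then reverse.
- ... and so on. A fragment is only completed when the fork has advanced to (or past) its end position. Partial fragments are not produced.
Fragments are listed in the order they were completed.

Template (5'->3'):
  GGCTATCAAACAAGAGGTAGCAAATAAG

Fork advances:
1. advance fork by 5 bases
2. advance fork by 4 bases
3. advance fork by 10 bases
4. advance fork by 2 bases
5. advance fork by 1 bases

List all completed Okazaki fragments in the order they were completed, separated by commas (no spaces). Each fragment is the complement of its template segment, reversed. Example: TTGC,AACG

Answer: TAGCC,TTTGA,TCTTG,CTACC

Derivation:
Step 1: advance 5 -> fork_pos = 0 + 5 = 5. Reached multiple(s) of 5: 5 -> fragment 1 completed (1 total).
Step 2: advance 4 -> fork_pos = 5 + 4 = 9. Next multiple of 5 is 10 (not reached); still 1 fragment(s).
Step 3: advance 10 -> fork_pos = 9 + 10 = 19. Reached multiple(s) of 5: 10, 15 -> fragments 2-3 completed (3 total).
Step 4: advance 2 -> fork_pos = 19 + 2 = 21. Reached multiple(s) of 5: 20 -> fragment 4 completed (4 total).
Step 5: advance 1 -> fork_pos = 21 + 1 = 22. Next multiple of 5 is 25 (not reached); still 4 fragment(s).
Final fork_pos = 22, so 4 fragment(s) are complete. Build each: template segment -> complement -> reverse.
Fragment 1: template[0:5] = GGCTA -> complement CCGAT -> reversed TAGCC
Fragment 2: template[5:10] = TCAAA -> complement AGTTT -> reversed TTTGA
Fragment 3: template[10:15] = CAAGA -> complement GTTCT -> reversed TCTTG
Fragment 4: template[15:20] = GGTAG -> complement CCATC -> reversed CTACC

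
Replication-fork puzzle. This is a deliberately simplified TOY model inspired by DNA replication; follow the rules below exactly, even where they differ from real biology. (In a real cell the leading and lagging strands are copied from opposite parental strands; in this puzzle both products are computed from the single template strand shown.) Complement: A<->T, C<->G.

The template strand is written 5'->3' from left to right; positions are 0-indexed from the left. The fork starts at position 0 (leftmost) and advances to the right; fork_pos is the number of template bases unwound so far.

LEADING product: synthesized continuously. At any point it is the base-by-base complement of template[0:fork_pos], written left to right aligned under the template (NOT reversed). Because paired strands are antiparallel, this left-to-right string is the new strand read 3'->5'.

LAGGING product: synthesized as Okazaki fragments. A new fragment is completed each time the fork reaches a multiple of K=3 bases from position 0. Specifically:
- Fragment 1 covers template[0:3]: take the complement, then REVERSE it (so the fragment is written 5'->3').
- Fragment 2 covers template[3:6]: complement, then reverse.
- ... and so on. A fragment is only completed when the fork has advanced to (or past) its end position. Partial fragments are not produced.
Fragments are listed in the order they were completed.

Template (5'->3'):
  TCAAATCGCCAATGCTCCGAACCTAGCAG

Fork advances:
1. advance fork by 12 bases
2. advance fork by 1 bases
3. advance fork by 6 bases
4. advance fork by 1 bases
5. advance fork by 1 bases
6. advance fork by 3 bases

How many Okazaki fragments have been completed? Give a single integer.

Step 1: advance 12 -> fork_pos = 0 + 12 = 12. Reached multiple(s) of 3: 3, 6, 9, 12 -> fragments 1-4 completed (4 total).
Step 2: advance 1 -> fork_pos = 12 + 1 = 13. Next multiple of 3 is 15 (not reached); still 4 fragment(s).
Step 3: advance 6 -> fork_pos = 13 + 6 = 19. Reached multiple(s) of 3: 15, 18 -> fragments 5-6 completed (6 total).
Step 4: advance 1 -> fork_pos = 19 + 1 = 20. Next multiple of 3 is 21 (not reached); still 6 fragment(s).
Step 5: advance 1 -> fork_pos = 20 + 1 = 21. Reached multiple(s) of 3: 21 -> fragment 7 completed (7 total).
Step 6: advance 3 -> fork_pos = 21 + 3 = 24. Reached multiple(s) of 3: 24 -> fragment 8 completed (8 total).
Check: final fork_pos = 24; the multiples of 3 that are <= 24 are 3..24 -> 24 // 3 = 8 completed fragment(s).

Answer: 8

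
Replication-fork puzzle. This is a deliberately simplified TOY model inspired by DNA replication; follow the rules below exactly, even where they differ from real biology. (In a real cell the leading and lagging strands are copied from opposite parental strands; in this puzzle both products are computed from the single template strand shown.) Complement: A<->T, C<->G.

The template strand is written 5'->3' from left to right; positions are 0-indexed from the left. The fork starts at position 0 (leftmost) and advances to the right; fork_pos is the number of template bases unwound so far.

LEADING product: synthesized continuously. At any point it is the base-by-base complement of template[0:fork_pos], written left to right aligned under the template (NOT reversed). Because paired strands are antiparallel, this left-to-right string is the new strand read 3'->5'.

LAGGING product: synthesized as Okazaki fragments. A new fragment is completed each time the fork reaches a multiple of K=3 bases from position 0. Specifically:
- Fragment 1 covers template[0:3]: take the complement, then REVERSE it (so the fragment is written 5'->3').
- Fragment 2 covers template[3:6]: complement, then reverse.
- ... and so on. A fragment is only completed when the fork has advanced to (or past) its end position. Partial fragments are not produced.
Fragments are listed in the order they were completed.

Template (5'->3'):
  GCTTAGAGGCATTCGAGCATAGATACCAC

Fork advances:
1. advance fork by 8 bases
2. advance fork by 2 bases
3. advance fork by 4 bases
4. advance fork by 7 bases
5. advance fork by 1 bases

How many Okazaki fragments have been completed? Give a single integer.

Answer: 7

Derivation:
Step 1: advance 8 -> fork_pos = 0 + 8 = 8. Reached multiple(s) of 3: 3, 6 -> fragments 1-2 completed (2 total).
Step 2: advance 2 -> fork_pos = 8 + 2 = 10. Reached multiple(s) of 3: 9 -> fragment 3 completed (3 total).
Step 3: advance 4 -> fork_pos = 10 + 4 = 14. Reached multiple(s) of 3: 12 -> fragment 4 completed (4 total).
Step 4: advance 7 -> fork_pos = 14 + 7 = 21. Reached multiple(s) of 3: 15, 18, 21 -> fragments 5-7 completed (7 total).
Step 5: advance 1 -> fork_pos = 21 + 1 = 22. Next multiple of 3 is 24 (not reached); still 7 fragment(s).
Check: final fork_pos = 22; the multiples of 3 that are <= 22 are 3..21 -> 22 // 3 = 7 completed fragment(s).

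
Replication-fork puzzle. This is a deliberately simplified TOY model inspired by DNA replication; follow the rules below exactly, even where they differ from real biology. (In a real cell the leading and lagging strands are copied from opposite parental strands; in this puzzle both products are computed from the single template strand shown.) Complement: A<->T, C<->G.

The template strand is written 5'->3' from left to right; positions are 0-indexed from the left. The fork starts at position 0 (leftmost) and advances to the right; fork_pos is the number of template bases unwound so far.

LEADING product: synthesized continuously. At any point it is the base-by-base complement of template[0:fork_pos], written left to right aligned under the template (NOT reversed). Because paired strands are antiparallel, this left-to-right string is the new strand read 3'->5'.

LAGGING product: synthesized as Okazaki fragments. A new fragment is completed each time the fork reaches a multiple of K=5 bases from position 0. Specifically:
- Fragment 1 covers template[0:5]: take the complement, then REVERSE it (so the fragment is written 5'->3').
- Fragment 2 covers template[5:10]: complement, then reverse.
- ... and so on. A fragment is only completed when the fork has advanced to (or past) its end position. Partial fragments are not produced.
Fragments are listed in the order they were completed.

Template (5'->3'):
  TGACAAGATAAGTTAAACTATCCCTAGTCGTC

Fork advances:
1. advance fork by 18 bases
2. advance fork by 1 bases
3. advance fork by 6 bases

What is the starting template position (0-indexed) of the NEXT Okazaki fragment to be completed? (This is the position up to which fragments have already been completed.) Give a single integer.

Answer: 25

Derivation:
Step 1: advance 18 -> fork_pos = 0 + 18 = 18. Reached multiple(s) of 5: 5, 10, 15 -> fragments 1-3 completed (3 total).
Step 2: advance 1 -> fork_pos = 18 + 1 = 19. Next multiple of 5 is 20 (not reached); still 3 fragment(s).
Step 3: advance 6 -> fork_pos = 19 + 6 = 25. Reached multiple(s) of 5: 20, 25 -> fragments 4-5 completed (5 total).
5 fragment(s) completed, covering template[0:25] (5 x 5 = 25). The next fragment, fragment 6, covers template[25:30], so it starts at position 25.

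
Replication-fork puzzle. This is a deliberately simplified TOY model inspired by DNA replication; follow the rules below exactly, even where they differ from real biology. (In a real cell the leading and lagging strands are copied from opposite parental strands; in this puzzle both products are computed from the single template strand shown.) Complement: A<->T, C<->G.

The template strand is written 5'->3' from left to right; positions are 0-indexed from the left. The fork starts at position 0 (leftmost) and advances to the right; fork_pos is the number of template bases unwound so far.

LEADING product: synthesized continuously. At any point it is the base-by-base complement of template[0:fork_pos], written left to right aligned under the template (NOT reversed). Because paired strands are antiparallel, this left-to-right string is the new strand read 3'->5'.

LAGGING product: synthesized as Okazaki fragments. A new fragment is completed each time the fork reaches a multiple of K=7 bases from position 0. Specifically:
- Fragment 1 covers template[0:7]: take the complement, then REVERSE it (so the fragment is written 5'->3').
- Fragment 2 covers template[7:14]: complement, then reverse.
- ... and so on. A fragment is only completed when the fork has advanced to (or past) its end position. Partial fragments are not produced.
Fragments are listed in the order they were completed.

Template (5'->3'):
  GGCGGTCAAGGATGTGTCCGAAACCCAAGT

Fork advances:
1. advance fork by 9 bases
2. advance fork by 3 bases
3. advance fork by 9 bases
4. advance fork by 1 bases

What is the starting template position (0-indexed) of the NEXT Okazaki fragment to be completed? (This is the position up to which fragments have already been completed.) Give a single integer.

Step 1: advance 9 -> fork_pos = 0 + 9 = 9. Reached multiple(s) of 7: 7 -> fragment 1 completed (1 total).
Step 2: advance 3 -> fork_pos = 9 + 3 = 12. Next multiple of 7 is 14 (not reached); still 1 fragment(s).
Step 3: advance 9 -> fork_pos = 12 + 9 = 21. Reached multiple(s) of 7: 14, 21 -> fragments 2-3 completed (3 total).
Step 4: advance 1 -> fork_pos = 21 + 1 = 22. Next multiple of 7 is 28 (not reached); still 3 fragment(s).
3 fragment(s) completed, covering template[0:21] (3 x 7 = 21). The next fragment, fragment 4, covers template[21:28], so it starts at position 21.

Answer: 21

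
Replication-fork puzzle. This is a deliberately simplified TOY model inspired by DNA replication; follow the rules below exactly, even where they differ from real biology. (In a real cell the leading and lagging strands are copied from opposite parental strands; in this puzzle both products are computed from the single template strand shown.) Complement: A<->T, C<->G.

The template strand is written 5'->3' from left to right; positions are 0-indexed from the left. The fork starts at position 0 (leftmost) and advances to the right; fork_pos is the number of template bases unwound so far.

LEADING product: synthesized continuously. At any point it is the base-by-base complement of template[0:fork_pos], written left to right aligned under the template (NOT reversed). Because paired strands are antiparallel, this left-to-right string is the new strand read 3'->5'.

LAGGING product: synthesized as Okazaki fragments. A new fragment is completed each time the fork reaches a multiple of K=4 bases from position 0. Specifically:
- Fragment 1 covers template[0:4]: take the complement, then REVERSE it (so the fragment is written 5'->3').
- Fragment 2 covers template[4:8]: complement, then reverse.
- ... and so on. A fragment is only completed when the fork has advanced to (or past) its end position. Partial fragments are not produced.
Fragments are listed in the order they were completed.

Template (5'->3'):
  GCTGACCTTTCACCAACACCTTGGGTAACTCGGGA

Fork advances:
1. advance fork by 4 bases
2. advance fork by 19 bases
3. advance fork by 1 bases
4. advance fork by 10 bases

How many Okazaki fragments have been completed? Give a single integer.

Step 1: advance 4 -> fork_pos = 0 + 4 = 4. Reached multiple(s) of 4: 4 -> fragment 1 completed (1 total).
Step 2: advance 19 -> fork_pos = 4 + 19 = 23. Reached multiple(s) of 4: 8, 12, 16, 20 -> fragments 2-5 completed (5 total).
Step 3: advance 1 -> fork_pos = 23 + 1 = 24. Reached multiple(s) of 4: 24 -> fragment 6 completed (6 total).
Step 4: advance 10 -> fork_pos = 24 + 10 = 34. Reached multiple(s) of 4: 28, 32 -> fragments 7-8 completed (8 total).
Check: final fork_pos = 34; the multiples of 4 that are <= 34 are 4..32 -> 34 // 4 = 8 completed fragment(s).

Answer: 8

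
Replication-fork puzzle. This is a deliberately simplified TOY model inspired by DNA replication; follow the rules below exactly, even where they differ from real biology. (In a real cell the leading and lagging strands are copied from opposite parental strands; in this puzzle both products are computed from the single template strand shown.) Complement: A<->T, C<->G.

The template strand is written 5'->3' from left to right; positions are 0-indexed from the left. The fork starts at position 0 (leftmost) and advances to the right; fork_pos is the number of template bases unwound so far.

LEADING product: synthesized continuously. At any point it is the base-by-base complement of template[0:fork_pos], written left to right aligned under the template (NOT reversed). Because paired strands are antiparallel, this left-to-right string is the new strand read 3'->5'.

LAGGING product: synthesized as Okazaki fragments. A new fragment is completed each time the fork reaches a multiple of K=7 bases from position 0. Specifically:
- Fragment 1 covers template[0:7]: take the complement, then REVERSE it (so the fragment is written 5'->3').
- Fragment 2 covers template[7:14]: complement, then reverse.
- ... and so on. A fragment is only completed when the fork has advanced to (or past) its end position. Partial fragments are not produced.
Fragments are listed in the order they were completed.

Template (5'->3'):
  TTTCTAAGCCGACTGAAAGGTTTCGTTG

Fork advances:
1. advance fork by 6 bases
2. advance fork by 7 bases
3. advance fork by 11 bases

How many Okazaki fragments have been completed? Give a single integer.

Step 1: advance 6 -> fork_pos = 0 + 6 = 6. Next multiple of 7 is 7 (not reached); still 0 fragment(s).
Step 2: advance 7 -> fork_pos = 6 + 7 = 13. Reached multiple(s) of 7: 7 -> fragment 1 completed (1 total).
Step 3: advance 11 -> fork_pos = 13 + 11 = 24. Reached multiple(s) of 7: 14, 21 -> fragments 2-3 completed (3 total).
Check: final fork_pos = 24; the multiples of 7 that are <= 24 are 7..21 -> 24 // 7 = 3 completed fragment(s).

Answer: 3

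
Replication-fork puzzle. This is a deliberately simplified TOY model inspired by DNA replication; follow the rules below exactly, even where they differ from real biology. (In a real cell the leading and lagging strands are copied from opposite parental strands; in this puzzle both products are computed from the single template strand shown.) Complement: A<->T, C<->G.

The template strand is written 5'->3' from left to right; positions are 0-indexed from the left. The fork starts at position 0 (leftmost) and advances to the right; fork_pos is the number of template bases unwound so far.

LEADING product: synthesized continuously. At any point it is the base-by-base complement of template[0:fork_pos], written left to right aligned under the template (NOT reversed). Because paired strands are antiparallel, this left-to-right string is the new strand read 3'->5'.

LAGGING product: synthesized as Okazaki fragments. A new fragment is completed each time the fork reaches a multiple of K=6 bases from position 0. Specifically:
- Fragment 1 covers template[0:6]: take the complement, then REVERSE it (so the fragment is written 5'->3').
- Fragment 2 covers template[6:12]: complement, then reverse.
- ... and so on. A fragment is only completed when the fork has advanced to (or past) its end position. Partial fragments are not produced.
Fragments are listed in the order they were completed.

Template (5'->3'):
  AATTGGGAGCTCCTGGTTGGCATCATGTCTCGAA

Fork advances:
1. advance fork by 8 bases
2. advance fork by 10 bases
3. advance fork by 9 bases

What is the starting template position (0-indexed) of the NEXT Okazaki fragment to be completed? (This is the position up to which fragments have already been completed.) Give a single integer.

Step 1: advance 8 -> fork_pos = 0 + 8 = 8. Reached multiple(s) of 6: 6 -> fragment 1 completed (1 total).
Step 2: advance 10 -> fork_pos = 8 + 10 = 18. Reached multiple(s) of 6: 12, 18 -> fragments 2-3 completed (3 total).
Step 3: advance 9 -> fork_pos = 18 + 9 = 27. Reached multiple(s) of 6: 24 -> fragment 4 completed (4 total).
4 fragment(s) completed, covering template[0:24] (4 x 6 = 24). The next fragment, fragment 5, covers template[24:30], so it starts at position 24.

Answer: 24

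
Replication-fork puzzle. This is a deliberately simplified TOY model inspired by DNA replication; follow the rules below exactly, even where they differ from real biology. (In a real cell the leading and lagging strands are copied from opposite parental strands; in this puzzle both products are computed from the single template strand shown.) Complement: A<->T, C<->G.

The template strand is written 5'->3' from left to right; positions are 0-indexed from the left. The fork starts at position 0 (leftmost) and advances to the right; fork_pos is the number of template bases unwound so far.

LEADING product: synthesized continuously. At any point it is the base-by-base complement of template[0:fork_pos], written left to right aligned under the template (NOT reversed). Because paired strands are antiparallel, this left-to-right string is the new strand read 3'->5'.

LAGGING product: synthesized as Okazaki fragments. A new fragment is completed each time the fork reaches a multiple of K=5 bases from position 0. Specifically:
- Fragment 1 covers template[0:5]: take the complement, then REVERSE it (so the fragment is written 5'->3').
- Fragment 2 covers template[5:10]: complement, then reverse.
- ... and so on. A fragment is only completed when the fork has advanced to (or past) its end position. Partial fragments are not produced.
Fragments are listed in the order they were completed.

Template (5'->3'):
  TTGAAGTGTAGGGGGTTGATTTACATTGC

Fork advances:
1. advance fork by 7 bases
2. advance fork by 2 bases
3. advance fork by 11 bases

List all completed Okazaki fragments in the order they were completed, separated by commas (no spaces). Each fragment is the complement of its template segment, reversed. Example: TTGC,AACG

Answer: TTCAA,TACAC,CCCCC,ATCAA

Derivation:
Step 1: advance 7 -> fork_pos = 0 + 7 = 7. Reached multiple(s) of 5: 5 -> fragment 1 completed (1 total).
Step 2: advance 2 -> fork_pos = 7 + 2 = 9. Next multiple of 5 is 10 (not reached); still 1 fragment(s).
Step 3: advance 11 -> fork_pos = 9 + 11 = 20. Reached multiple(s) of 5: 10, 15, 20 -> fragments 2-4 completed (4 total).
Final fork_pos = 20, so 4 fragment(s) are complete. Build each: template segment -> complement -> reverse.
Fragment 1: template[0:5] = TTGAA -> complement AACTT -> reversed TTCAA
Fragment 2: template[5:10] = GTGTA -> complement CACAT -> reversed TACAC
Fragment 3: template[10:15] = GGGGG -> complement CCCCC -> reversed CCCCC
Fragment 4: template[15:20] = TTGAT -> complement AACTA -> reversed ATCAA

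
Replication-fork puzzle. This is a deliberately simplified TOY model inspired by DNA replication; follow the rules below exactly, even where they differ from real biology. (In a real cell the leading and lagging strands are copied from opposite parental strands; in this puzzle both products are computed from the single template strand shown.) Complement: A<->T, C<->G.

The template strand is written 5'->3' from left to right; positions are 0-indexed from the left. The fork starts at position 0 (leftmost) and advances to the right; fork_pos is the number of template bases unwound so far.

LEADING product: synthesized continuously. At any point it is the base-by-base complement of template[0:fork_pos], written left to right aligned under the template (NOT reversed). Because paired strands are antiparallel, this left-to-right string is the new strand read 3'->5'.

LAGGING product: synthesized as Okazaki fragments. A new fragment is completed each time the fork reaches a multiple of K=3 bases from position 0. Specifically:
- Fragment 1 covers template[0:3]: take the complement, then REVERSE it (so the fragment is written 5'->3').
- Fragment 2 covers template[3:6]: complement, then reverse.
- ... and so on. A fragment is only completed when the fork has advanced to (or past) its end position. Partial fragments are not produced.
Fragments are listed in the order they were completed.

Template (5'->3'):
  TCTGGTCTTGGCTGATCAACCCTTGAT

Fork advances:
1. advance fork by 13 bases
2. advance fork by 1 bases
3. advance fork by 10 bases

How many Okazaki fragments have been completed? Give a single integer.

Step 1: advance 13 -> fork_pos = 0 + 13 = 13. Reached multiple(s) of 3: 3, 6, 9, 12 -> fragments 1-4 completed (4 total).
Step 2: advance 1 -> fork_pos = 13 + 1 = 14. Next multiple of 3 is 15 (not reached); still 4 fragment(s).
Step 3: advance 10 -> fork_pos = 14 + 10 = 24. Reached multiple(s) of 3: 15, 18, 21, 24 -> fragments 5-8 completed (8 total).
Check: final fork_pos = 24; the multiples of 3 that are <= 24 are 3..24 -> 24 // 3 = 8 completed fragment(s).

Answer: 8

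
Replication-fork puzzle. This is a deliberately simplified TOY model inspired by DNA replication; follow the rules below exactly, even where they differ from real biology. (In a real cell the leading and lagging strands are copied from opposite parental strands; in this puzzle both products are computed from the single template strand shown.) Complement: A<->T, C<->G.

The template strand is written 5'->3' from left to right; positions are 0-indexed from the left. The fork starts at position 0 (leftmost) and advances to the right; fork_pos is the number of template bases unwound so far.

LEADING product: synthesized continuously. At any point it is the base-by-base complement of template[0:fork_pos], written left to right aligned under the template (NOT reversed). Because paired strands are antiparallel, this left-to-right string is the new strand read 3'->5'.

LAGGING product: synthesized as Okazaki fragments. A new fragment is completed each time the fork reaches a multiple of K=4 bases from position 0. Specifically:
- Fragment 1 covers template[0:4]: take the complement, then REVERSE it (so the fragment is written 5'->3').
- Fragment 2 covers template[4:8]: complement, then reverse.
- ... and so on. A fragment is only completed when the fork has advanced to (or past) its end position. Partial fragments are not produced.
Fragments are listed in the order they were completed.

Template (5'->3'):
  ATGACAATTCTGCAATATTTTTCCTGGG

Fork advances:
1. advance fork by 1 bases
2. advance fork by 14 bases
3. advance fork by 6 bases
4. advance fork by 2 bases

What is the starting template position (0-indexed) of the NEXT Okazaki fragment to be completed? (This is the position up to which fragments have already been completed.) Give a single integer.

Answer: 20

Derivation:
Step 1: advance 1 -> fork_pos = 0 + 1 = 1. Next multiple of 4 is 4 (not reached); still 0 fragment(s).
Step 2: advance 14 -> fork_pos = 1 + 14 = 15. Reached multiple(s) of 4: 4, 8, 12 -> fragments 1-3 completed (3 total).
Step 3: advance 6 -> fork_pos = 15 + 6 = 21. Reached multiple(s) of 4: 16, 20 -> fragments 4-5 completed (5 total).
Step 4: advance 2 -> fork_pos = 21 + 2 = 23. Next multiple of 4 is 24 (not reached); still 5 fragment(s).
5 fragment(s) completed, covering template[0:20] (5 x 4 = 20). The next fragment, fragment 6, covers template[20:24], so it starts at position 20.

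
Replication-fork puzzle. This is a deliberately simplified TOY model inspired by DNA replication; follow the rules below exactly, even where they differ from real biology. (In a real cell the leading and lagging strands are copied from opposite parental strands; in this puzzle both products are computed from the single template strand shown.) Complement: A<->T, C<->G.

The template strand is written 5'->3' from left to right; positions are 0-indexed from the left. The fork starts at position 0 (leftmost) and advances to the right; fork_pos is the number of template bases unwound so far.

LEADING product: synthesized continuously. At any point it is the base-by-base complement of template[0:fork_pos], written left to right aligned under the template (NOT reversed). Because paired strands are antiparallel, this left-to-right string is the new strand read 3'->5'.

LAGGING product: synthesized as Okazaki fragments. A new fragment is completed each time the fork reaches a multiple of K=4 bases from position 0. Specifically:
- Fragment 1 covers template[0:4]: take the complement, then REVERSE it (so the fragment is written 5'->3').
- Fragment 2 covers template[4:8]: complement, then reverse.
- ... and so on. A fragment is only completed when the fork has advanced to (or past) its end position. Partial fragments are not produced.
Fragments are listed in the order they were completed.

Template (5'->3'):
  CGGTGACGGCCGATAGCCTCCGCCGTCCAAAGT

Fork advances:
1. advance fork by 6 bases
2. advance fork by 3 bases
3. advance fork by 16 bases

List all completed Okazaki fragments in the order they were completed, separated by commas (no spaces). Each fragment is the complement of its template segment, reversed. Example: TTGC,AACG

Step 1: advance 6 -> fork_pos = 0 + 6 = 6. Reached multiple(s) of 4: 4 -> fragment 1 completed (1 total).
Step 2: advance 3 -> fork_pos = 6 + 3 = 9. Reached multiple(s) of 4: 8 -> fragment 2 completed (2 total).
Step 3: advance 16 -> fork_pos = 9 + 16 = 25. Reached multiple(s) of 4: 12, 16, 20, 24 -> fragments 3-6 completed (6 total).
Final fork_pos = 25, so 6 fragment(s) are complete. Build each: template segment -> complement -> reverse.
Fragment 1: template[0:4] = CGGT -> complement GCCA -> reversed ACCG
Fragment 2: template[4:8] = GACG -> complement CTGC -> reversed CGTC
Fragment 3: template[8:12] = GCCG -> complement CGGC -> reversed CGGC
Fragment 4: template[12:16] = ATAG -> complement TATC -> reversed CTAT
Fragment 5: template[16:20] = CCTC -> complement GGAG -> reversed GAGG
Fragment 6: template[20:24] = CGCC -> complement GCGG -> reversed GGCG

Answer: ACCG,CGTC,CGGC,CTAT,GAGG,GGCG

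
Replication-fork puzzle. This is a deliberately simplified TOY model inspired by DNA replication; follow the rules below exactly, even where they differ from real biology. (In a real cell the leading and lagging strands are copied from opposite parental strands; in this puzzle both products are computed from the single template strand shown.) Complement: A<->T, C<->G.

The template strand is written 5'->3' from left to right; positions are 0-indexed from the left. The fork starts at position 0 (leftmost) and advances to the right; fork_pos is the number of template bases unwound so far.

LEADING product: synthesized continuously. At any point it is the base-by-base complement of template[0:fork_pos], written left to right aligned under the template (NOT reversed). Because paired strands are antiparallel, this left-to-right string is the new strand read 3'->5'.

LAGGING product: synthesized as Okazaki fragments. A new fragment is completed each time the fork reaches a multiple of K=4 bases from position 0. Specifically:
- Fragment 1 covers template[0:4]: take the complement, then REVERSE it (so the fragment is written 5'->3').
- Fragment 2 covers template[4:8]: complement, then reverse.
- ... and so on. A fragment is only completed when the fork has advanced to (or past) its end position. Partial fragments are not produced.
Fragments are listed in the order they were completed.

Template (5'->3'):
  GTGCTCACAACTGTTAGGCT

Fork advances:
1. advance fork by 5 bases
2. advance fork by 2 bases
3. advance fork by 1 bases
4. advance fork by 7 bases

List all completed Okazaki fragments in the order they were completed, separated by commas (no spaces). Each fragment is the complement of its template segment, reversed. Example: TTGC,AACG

Answer: GCAC,GTGA,AGTT

Derivation:
Step 1: advance 5 -> fork_pos = 0 + 5 = 5. Reached multiple(s) of 4: 4 -> fragment 1 completed (1 total).
Step 2: advance 2 -> fork_pos = 5 + 2 = 7. Next multiple of 4 is 8 (not reached); still 1 fragment(s).
Step 3: advance 1 -> fork_pos = 7 + 1 = 8. Reached multiple(s) of 4: 8 -> fragment 2 completed (2 total).
Step 4: advance 7 -> fork_pos = 8 + 7 = 15. Reached multiple(s) of 4: 12 -> fragment 3 completed (3 total).
Final fork_pos = 15, so 3 fragment(s) are complete. Build each: template segment -> complement -> reverse.
Fragment 1: template[0:4] = GTGC -> complement CACG -> reversed GCAC
Fragment 2: template[4:8] = TCAC -> complement AGTG -> reversed GTGA
Fragment 3: template[8:12] = AACT -> complement TTGA -> reversed AGTT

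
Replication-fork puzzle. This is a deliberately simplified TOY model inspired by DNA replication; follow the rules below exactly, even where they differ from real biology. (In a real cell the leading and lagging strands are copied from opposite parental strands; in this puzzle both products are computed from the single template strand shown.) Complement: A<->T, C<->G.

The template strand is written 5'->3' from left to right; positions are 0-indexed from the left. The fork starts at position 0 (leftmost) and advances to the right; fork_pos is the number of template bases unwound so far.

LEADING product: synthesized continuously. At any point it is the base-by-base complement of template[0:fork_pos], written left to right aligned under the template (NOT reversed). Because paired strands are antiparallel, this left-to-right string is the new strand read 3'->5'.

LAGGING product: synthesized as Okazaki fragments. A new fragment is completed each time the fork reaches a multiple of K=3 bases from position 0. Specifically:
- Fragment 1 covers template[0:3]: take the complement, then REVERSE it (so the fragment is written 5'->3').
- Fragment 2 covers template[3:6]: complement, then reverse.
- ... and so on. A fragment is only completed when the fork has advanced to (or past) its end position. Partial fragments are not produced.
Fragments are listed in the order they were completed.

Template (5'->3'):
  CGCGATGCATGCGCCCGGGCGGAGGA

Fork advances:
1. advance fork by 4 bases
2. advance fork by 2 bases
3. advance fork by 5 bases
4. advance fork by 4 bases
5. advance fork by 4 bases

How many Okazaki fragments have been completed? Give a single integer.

Step 1: advance 4 -> fork_pos = 0 + 4 = 4. Reached multiple(s) of 3: 3 -> fragment 1 completed (1 total).
Step 2: advance 2 -> fork_pos = 4 + 2 = 6. Reached multiple(s) of 3: 6 -> fragment 2 completed (2 total).
Step 3: advance 5 -> fork_pos = 6 + 5 = 11. Reached multiple(s) of 3: 9 -> fragment 3 completed (3 total).
Step 4: advance 4 -> fork_pos = 11 + 4 = 15. Reached multiple(s) of 3: 12, 15 -> fragments 4-5 completed (5 total).
Step 5: advance 4 -> fork_pos = 15 + 4 = 19. Reached multiple(s) of 3: 18 -> fragment 6 completed (6 total).
Check: final fork_pos = 19; the multiples of 3 that are <= 19 are 3..18 -> 19 // 3 = 6 completed fragment(s).

Answer: 6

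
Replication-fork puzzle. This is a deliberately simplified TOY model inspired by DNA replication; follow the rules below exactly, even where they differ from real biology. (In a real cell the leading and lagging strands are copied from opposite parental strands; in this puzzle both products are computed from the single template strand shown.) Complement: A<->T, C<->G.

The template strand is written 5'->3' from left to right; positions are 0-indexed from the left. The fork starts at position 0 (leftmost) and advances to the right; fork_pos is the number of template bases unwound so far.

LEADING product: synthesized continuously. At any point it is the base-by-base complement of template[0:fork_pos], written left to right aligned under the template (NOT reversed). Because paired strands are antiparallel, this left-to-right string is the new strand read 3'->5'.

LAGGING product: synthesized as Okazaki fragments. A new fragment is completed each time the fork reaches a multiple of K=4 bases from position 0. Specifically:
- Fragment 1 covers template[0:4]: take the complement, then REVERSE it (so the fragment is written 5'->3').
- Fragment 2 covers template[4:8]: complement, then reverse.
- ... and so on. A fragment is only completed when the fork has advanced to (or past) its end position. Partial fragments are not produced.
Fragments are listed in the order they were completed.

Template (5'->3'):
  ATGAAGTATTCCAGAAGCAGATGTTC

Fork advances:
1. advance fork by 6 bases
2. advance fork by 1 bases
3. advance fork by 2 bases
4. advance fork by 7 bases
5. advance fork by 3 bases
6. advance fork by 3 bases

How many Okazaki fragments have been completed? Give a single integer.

Answer: 5

Derivation:
Step 1: advance 6 -> fork_pos = 0 + 6 = 6. Reached multiple(s) of 4: 4 -> fragment 1 completed (1 total).
Step 2: advance 1 -> fork_pos = 6 + 1 = 7. Next multiple of 4 is 8 (not reached); still 1 fragment(s).
Step 3: advance 2 -> fork_pos = 7 + 2 = 9. Reached multiple(s) of 4: 8 -> fragment 2 completed (2 total).
Step 4: advance 7 -> fork_pos = 9 + 7 = 16. Reached multiple(s) of 4: 12, 16 -> fragments 3-4 completed (4 total).
Step 5: advance 3 -> fork_pos = 16 + 3 = 19. Next multiple of 4 is 20 (not reached); still 4 fragment(s).
Step 6: advance 3 -> fork_pos = 19 + 3 = 22. Reached multiple(s) of 4: 20 -> fragment 5 completed (5 total).
Check: final fork_pos = 22; the multiples of 4 that are <= 22 are 4..20 -> 22 // 4 = 5 completed fragment(s).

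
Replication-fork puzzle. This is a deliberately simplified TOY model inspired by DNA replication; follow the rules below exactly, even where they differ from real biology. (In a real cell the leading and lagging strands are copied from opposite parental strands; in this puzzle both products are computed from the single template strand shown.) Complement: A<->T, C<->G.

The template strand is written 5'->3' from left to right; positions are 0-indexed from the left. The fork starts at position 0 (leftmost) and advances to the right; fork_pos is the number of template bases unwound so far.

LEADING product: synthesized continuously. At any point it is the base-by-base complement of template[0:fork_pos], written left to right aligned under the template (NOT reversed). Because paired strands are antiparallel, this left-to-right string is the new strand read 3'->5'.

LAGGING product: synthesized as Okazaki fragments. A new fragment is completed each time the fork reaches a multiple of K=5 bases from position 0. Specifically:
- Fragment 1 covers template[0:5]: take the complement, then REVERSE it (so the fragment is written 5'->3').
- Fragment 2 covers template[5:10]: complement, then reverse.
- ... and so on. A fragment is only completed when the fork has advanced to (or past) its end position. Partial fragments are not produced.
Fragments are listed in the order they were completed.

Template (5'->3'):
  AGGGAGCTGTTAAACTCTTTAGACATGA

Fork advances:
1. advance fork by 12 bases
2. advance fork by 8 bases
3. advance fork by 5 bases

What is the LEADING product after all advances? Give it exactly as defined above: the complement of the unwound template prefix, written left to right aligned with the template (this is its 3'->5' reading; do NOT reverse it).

Answer: TCCCTCGACAATTTGAGAAATCTGT

Derivation:
Step 1: advance 12 -> fork_pos = 0 + 12 = 12.
Step 2: advance 8 -> fork_pos = 12 + 8 = 20.
Step 3: advance 5 -> fork_pos = 20 + 5 = 25.
Unwound prefix: template[0:25] = AGGGAGCTGTTAAACTCTTTAGACA
Complement it base by base (A<->T, C<->G), keeping left-to-right order:
  [0:5] AGGGA -> TCCCT
  [5:10] GCTGT -> CGACA
  [10:15] TAAAC -> ATTTG
  [15:20] TCTTT -> AGAAA
  [20:25] AGACA -> TCTGT
Concatenate: TCCCTCGACAATTTGAGAAATCTGT (length 25; written aligned with the template, i.e. 3'->5').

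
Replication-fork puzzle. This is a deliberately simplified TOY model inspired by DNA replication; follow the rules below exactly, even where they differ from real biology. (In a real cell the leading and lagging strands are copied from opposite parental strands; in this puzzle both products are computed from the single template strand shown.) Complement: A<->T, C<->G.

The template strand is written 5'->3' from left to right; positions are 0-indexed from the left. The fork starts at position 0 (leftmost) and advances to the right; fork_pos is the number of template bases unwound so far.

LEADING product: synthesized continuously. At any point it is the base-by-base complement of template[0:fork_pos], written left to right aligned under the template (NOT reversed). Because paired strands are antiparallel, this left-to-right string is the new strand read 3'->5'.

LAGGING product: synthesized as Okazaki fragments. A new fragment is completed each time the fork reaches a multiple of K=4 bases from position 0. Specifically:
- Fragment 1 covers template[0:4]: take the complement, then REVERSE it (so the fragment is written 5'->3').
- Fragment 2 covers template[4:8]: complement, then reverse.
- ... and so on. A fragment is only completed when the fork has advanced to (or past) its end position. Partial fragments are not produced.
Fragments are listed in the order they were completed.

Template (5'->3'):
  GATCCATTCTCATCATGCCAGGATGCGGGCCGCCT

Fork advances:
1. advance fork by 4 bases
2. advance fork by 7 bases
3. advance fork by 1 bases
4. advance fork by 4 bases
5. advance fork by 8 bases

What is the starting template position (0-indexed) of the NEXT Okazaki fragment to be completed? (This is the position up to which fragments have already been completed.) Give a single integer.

Step 1: advance 4 -> fork_pos = 0 + 4 = 4. Reached multiple(s) of 4: 4 -> fragment 1 completed (1 total).
Step 2: advance 7 -> fork_pos = 4 + 7 = 11. Reached multiple(s) of 4: 8 -> fragment 2 completed (2 total).
Step 3: advance 1 -> fork_pos = 11 + 1 = 12. Reached multiple(s) of 4: 12 -> fragment 3 completed (3 total).
Step 4: advance 4 -> fork_pos = 12 + 4 = 16. Reached multiple(s) of 4: 16 -> fragment 4 completed (4 total).
Step 5: advance 8 -> fork_pos = 16 + 8 = 24. Reached multiple(s) of 4: 20, 24 -> fragments 5-6 completed (6 total).
6 fragment(s) completed, covering template[0:24] (6 x 4 = 24). The next fragment, fragment 7, covers template[24:28], so it starts at position 24.

Answer: 24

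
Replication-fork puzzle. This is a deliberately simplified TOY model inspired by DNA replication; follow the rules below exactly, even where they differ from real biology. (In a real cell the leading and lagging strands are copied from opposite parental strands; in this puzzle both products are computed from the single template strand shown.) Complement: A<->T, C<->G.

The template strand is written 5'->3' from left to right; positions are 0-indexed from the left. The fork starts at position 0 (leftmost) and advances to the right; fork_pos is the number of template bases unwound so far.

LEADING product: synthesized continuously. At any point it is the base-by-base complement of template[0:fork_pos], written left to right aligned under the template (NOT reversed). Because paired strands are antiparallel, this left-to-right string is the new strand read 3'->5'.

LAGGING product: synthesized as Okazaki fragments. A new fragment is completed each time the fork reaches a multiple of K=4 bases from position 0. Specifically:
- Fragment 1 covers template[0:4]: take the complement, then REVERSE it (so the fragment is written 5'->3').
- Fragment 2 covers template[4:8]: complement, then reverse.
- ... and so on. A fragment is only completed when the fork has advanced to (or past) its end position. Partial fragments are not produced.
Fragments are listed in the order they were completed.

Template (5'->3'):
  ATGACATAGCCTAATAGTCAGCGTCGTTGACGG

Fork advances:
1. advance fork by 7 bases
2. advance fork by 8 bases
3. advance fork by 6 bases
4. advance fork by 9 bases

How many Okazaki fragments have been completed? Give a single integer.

Answer: 7

Derivation:
Step 1: advance 7 -> fork_pos = 0 + 7 = 7. Reached multiple(s) of 4: 4 -> fragment 1 completed (1 total).
Step 2: advance 8 -> fork_pos = 7 + 8 = 15. Reached multiple(s) of 4: 8, 12 -> fragments 2-3 completed (3 total).
Step 3: advance 6 -> fork_pos = 15 + 6 = 21. Reached multiple(s) of 4: 16, 20 -> fragments 4-5 completed (5 total).
Step 4: advance 9 -> fork_pos = 21 + 9 = 30. Reached multiple(s) of 4: 24, 28 -> fragments 6-7 completed (7 total).
Check: final fork_pos = 30; the multiples of 4 that are <= 30 are 4..28 -> 30 // 4 = 7 completed fragment(s).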